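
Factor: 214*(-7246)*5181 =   -  8033886564=- 2^2*3^1*11^1 * 107^1*157^1*3623^1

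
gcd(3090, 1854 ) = 618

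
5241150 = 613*8550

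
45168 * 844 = 38121792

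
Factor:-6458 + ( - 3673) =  - 10131 =- 3^1*11^1 * 307^1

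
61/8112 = 61/8112 = 0.01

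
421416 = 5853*72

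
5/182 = 5/182 =0.03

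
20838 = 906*23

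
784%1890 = 784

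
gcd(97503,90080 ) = 1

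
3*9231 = 27693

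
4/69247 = 4/69247= 0.00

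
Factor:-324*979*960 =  - 2^8  *3^5*5^1*11^1*89^1 =- 304508160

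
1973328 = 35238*56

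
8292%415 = 407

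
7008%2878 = 1252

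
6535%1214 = 465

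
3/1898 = 3/1898 = 0.00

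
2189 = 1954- - 235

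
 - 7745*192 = - 1487040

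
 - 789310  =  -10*78931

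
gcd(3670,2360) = 10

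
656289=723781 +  -67492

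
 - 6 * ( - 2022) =12132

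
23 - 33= - 10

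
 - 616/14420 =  - 22/515 = - 0.04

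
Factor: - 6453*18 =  - 116154 = - 2^1*3^5*239^1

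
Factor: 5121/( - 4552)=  - 2^ ( - 3 )*3^2 = - 9/8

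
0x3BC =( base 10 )956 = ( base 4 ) 32330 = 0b1110111100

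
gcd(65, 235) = 5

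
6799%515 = 104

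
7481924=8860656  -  1378732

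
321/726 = 107/242 = 0.44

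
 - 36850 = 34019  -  70869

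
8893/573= 15 + 298/573 = 15.52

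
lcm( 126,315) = 630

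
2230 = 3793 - 1563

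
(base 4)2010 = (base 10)132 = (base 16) 84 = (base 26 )52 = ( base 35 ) 3R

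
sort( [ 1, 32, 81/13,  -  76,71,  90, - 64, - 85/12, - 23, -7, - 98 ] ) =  [-98, - 76, - 64,-23, - 85/12, - 7,1,81/13,32, 71, 90 ]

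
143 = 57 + 86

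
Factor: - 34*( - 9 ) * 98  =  2^2 * 3^2*7^2*17^1 =29988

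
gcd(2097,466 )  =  233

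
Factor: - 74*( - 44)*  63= 205128 = 2^3*3^2*7^1*11^1*37^1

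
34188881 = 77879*439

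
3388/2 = 1694  =  1694.00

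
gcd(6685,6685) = 6685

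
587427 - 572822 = 14605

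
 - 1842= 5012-6854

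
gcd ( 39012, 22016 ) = 4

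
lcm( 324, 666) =11988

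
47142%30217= 16925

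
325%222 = 103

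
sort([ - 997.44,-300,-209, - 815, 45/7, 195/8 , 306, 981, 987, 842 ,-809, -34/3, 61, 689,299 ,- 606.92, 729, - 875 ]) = [- 997.44, - 875, - 815, - 809 , - 606.92,  -  300,-209, - 34/3,45/7, 195/8, 61, 299,306,689, 729, 842,  981,987] 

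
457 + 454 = 911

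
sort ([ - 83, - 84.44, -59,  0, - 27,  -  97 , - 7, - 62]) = [ - 97,  -  84.44, - 83, - 62, - 59, - 27, -7,  0] 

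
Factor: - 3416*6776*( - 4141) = 95850965056 = 2^6*7^2*11^2*41^1*61^1*101^1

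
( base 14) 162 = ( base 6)1150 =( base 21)D9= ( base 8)432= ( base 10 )282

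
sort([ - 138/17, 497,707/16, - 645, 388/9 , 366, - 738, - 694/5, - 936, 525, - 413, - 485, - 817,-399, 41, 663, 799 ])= [ - 936,  -  817, - 738, - 645 , - 485, - 413, -399,-694/5, - 138/17,41, 388/9, 707/16 , 366,497,525,663, 799]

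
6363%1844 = 831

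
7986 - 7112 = 874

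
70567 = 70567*1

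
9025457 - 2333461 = 6691996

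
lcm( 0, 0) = 0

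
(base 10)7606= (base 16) 1DB6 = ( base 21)H54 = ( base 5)220411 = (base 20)j06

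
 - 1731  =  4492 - 6223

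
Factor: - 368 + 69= - 13^1*23^1 = - 299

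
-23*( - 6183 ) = 142209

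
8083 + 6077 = 14160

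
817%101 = 9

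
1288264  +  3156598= 4444862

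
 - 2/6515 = -1 + 6513/6515 = - 0.00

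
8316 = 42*198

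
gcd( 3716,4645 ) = 929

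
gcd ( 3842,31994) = 34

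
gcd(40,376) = 8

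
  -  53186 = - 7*7598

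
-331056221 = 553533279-884589500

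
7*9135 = 63945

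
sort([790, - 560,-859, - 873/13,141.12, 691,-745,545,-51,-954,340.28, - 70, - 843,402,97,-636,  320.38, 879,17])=[ - 954, - 859,-843, - 745, - 636, - 560,- 70, - 873/13,-51,17, 97,  141.12, 320.38, 340.28,402, 545,691,790,879] 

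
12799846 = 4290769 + 8509077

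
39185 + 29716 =68901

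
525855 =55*9561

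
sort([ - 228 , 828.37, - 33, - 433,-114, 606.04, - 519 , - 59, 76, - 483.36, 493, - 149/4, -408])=[ - 519, - 483.36, - 433,-408, - 228, - 114, - 59, - 149/4, - 33, 76, 493, 606.04, 828.37]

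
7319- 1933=5386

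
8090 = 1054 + 7036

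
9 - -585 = 594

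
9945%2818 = 1491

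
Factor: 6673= 6673^1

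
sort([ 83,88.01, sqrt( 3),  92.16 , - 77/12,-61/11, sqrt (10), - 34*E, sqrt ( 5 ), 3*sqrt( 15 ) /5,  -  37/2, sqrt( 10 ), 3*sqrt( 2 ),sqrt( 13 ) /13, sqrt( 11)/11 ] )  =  [ -34*E, - 37/2, - 77/12,-61/11, sqrt( 13)/13,sqrt(11 )/11, sqrt( 3), sqrt (5), 3 * sqrt(15)/5, sqrt(  10 ),sqrt(10 ),3*sqrt( 2), 83, 88.01,92.16]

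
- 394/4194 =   -  197/2097= - 0.09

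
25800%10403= 4994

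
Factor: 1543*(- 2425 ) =-3741775 = -5^2*97^1*1543^1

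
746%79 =35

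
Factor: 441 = 3^2  *  7^2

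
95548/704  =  135+ 127/176 = 135.72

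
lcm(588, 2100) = 14700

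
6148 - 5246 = 902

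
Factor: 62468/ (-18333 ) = - 2^2*3^( - 3 )*23^1 = - 92/27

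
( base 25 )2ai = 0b10111101110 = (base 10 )1518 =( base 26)26A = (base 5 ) 22033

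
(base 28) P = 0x19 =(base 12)21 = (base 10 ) 25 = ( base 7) 34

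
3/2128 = 3/2128 = 0.00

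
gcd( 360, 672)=24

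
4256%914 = 600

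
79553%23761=8270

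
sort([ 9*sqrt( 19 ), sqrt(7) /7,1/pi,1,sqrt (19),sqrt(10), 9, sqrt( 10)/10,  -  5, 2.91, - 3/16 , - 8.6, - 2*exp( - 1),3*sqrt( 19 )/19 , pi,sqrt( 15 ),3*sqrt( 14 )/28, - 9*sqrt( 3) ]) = [  -  9*sqrt (3),  -  8.6, - 5,- 2*exp( - 1), - 3/16,sqrt( 10)/10, 1/pi,  sqrt( 7 ) /7 , 3*sqrt( 14)/28,3*sqrt (19)/19,1,2.91,pi, sqrt( 10 ),sqrt( 15),sqrt( 19),9,9*sqrt(19 ) ]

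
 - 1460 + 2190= 730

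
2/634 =1/317 = 0.00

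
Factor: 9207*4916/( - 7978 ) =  - 22630806/3989 =- 2^1 * 3^3 * 11^1*31^1 *1229^1*3989^( - 1 )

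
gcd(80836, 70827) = 1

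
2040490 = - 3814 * ( - 535)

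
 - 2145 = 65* (-33 )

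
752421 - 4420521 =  - 3668100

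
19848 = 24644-4796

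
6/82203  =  2/27401 = 0.00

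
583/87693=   583/87693 = 0.01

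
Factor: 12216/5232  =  2^( - 1) * 109^( - 1) * 509^1 = 509/218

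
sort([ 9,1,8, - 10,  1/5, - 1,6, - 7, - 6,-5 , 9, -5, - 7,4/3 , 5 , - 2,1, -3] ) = [ - 10,-7, - 7,- 6 , - 5, - 5,-3, - 2, - 1, 1/5, 1,1, 4/3, 5,6,8,9,9]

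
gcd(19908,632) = 316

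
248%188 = 60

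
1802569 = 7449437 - 5646868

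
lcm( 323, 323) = 323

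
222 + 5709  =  5931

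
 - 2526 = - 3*842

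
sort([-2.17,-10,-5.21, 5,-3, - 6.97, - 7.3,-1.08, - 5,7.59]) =[ - 10, - 7.3,-6.97, - 5.21, - 5,-3,  -  2.17, - 1.08,5,7.59] 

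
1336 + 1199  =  2535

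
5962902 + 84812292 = 90775194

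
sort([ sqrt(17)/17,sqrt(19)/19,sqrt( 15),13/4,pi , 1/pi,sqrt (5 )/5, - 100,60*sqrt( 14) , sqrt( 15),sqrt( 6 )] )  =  [ - 100, sqrt( 19 ) /19, sqrt(17)/17,1/pi,sqrt ( 5)/5, sqrt( 6),  pi,13/4,sqrt ( 15),sqrt( 15 ),60*sqrt( 14 )]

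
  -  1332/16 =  - 333/4=- 83.25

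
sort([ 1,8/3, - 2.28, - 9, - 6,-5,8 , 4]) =[- 9, - 6, - 5, - 2.28,  1,8/3, 4,8 ]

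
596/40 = 14 + 9/10 = 14.90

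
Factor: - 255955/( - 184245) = 3^( - 1 )*7^1*103^1*173^( -1)  =  721/519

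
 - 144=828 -972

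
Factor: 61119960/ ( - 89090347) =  - 2^3*3^1*5^1*11^1*19^1*2437^1*3457^(- 1)*25771^( - 1 ) 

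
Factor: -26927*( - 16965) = 3^2 *5^1*13^1 * 29^1*26927^1 = 456816555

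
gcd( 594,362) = 2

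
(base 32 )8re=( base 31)9di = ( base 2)10001101101110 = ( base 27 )cbp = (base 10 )9070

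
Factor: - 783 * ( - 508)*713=2^2 * 3^3* 23^1 * 29^1*31^1*127^1 = 283605732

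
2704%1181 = 342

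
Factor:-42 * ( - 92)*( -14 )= - 2^4*3^1*7^2*23^1 = - 54096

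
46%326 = 46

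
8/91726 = 4/45863 = 0.00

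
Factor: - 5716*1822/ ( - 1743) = 10414552/1743 = 2^3* 3^(-1) * 7^( - 1)*83^( - 1 )*911^1*1429^1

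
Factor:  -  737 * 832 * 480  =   - 2^11*3^1*5^1*11^1*13^1*67^1 = - 294328320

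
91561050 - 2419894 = 89141156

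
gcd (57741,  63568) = 1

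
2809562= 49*57338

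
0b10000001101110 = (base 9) 12344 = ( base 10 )8302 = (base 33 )7kj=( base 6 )102234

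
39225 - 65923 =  - 26698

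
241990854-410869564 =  - 168878710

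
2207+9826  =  12033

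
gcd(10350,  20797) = 1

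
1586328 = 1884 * 842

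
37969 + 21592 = 59561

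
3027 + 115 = 3142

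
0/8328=0 = 0.00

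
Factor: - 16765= - 5^1* 7^1*479^1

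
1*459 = 459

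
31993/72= 444+25/72  =  444.35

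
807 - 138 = 669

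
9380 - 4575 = 4805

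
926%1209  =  926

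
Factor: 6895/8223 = 3^( - 1)*5^1*7^1 * 197^1*2741^(  -  1)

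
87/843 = 29/281  =  0.10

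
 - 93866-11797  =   - 105663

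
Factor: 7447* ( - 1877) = - 13978019 = - 11^1*677^1*1877^1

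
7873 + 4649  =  12522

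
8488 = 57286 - 48798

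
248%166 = 82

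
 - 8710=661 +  - 9371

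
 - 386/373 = -2 + 360/373=- 1.03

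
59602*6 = 357612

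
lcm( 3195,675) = 47925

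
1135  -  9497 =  - 8362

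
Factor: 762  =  2^1*3^1*127^1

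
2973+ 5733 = 8706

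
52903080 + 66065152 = 118968232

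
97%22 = 9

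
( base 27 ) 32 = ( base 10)83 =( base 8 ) 123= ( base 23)3E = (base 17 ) 4F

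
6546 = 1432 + 5114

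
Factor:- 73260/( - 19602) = 370/99 = 2^1*3^( - 2)*5^1*11^( - 1 )*37^1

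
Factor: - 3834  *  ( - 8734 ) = 33486156 = 2^2  *3^3* 11^1*71^1*397^1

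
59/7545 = 59/7545=0.01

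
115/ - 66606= -1+66491/66606 =- 0.00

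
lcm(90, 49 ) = 4410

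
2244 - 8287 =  - 6043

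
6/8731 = 6/8731 = 0.00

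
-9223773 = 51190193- 60413966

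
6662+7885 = 14547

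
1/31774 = 1/31774 = 0.00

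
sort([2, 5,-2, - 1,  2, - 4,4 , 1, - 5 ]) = [ - 5, - 4,-2, - 1,1,2, 2, 4, 5] 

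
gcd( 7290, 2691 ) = 9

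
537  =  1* 537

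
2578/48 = 1289/24 =53.71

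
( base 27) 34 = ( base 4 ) 1111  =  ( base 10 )85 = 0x55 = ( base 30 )2P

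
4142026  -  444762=3697264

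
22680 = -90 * ( - 252)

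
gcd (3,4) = 1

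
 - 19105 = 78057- 97162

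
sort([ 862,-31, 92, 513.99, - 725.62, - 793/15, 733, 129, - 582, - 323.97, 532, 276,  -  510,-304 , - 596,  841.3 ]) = [ - 725.62,-596, - 582 , - 510 , - 323.97, - 304,-793/15, - 31,92,129,276 , 513.99,  532, 733, 841.3, 862]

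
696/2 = 348 = 348.00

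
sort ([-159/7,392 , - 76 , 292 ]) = [ - 76 ,- 159/7, 292, 392 ]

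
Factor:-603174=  - 2^1*3^1* 11^1*13^1*19^1 *37^1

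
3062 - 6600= - 3538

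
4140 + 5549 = 9689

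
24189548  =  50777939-26588391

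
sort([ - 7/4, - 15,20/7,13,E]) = [ - 15,- 7/4, E,20/7,13]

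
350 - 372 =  - 22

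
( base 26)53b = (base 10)3469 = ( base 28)4bp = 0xD8D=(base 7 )13054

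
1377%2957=1377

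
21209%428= 237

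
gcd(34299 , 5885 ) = 1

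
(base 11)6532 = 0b10000110110010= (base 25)dk1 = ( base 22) HI2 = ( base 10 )8626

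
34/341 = 34/341 = 0.10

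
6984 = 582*12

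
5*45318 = 226590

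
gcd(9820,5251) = 1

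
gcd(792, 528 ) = 264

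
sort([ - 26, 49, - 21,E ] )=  [ - 26, - 21,E, 49] 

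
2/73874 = 1/36937 = 0.00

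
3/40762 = 3/40762 = 0.00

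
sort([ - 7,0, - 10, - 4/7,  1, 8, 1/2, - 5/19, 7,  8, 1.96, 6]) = [  -  10, - 7, - 4/7, - 5/19,0, 1/2,1,  1.96,6,7,8, 8] 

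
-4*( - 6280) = 25120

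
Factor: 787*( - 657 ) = -517059 = - 3^2*73^1*787^1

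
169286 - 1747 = 167539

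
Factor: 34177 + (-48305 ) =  - 2^4*883^1 = - 14128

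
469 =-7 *( - 67)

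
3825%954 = 9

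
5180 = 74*70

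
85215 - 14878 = 70337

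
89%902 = 89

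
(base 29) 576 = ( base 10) 4414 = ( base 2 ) 1000100111110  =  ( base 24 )7FM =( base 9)6044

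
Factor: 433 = 433^1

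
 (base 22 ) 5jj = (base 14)1081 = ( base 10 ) 2857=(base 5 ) 42412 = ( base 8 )5451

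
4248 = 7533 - 3285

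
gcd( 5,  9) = 1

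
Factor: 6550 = 2^1*5^2 * 131^1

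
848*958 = 812384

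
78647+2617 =81264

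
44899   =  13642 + 31257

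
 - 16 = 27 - 43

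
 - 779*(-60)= 46740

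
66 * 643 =42438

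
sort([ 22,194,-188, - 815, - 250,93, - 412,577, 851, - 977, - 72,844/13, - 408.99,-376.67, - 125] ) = [ - 977, - 815, - 412,- 408.99, - 376.67, - 250, - 188, - 125, - 72,22,844/13,93, 194,577, 851] 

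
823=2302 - 1479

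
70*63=4410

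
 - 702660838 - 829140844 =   -  1531801682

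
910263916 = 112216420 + 798047496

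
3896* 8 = 31168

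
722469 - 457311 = 265158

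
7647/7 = 1092  +  3/7 = 1092.43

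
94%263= 94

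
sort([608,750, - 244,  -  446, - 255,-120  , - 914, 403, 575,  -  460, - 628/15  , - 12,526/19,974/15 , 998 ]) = [ - 914,-460 , - 446, - 255, - 244,-120, - 628/15, - 12 , 526/19,974/15,403,575,  608,  750, 998 ]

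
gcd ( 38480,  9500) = 20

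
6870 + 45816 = 52686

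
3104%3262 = 3104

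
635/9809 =635/9809= 0.06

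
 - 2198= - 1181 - 1017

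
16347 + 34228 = 50575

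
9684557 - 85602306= -75917749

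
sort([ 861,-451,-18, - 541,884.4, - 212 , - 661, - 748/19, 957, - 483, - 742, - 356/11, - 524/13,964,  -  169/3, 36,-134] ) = [-742, - 661, - 541,-483  ,  -  451, - 212, - 134, - 169/3, - 524/13, - 748/19, - 356/11, -18,  36, 861, 884.4, 957,964 ] 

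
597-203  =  394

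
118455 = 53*2235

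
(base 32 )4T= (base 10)157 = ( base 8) 235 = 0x9d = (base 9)184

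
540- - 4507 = 5047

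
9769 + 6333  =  16102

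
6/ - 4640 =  - 3/2320 = - 0.00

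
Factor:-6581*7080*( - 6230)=290277380400 = 2^4*3^1 * 5^2*7^1*59^1*89^1*6581^1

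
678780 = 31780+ 647000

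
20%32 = 20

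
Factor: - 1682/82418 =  - 7^(-2) = - 1/49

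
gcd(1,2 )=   1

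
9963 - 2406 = 7557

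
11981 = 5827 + 6154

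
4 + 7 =11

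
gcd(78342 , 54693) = 3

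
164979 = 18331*9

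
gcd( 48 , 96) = 48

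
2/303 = 2/303   =  0.01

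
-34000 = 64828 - 98828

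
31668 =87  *364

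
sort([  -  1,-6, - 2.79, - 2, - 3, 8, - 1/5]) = [ - 6, - 3,-2.79,  -  2 , - 1,  -  1/5, 8]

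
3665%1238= 1189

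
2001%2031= 2001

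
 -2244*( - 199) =446556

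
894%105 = 54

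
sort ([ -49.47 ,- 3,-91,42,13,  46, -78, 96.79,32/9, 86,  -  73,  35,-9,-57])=[ - 91, - 78, - 73,  -  57, - 49.47, - 9, - 3,32/9, 13,35,42, 46,86,96.79]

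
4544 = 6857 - 2313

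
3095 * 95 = 294025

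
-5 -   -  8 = 3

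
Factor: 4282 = 2^1*2141^1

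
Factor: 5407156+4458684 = 2^4 * 5^1*123323^1 = 9865840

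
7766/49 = 158+24/49 = 158.49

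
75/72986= 75/72986 = 0.00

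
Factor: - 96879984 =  - 2^4*3^1 * 2018333^1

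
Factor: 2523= 3^1*29^2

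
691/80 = 8  +  51/80 = 8.64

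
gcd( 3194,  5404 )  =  2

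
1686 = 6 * 281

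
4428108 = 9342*474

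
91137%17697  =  2652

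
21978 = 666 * 33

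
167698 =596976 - 429278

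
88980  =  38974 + 50006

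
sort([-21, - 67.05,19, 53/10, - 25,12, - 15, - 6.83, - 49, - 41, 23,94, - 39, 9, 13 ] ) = [-67.05, - 49, - 41, - 39,-25 , - 21, - 15, - 6.83,53/10,9,12, 13,19,23,94]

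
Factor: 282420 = 2^2*3^3 * 5^1*523^1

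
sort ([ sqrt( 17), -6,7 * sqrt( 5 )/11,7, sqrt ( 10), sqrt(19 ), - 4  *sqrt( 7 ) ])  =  [ - 4  *  sqrt (7 ) , - 6,7*sqrt( 5)/11,sqrt( 10), sqrt ( 17 ),sqrt(19 ) , 7]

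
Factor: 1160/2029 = 2^3*5^1 *29^1*2029^( - 1)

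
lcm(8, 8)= 8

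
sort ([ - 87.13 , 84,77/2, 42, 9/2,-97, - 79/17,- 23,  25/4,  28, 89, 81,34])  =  [ -97,-87.13, - 23,- 79/17, 9/2, 25/4, 28,34, 77/2,42 , 81,  84,  89]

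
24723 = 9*2747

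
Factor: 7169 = 67^1*107^1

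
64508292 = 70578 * 914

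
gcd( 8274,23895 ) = 3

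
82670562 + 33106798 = 115777360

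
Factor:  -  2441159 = -7^1*61^1*5717^1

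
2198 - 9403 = -7205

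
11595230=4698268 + 6896962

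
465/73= 6 + 27/73  =  6.37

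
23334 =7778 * 3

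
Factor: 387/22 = 2^( - 1)*3^2*11^(  -  1)*43^1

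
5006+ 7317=12323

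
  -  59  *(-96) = 5664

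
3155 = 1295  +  1860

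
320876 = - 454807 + 775683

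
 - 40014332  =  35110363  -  75124695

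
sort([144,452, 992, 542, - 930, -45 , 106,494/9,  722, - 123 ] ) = [ - 930, - 123, - 45, 494/9, 106, 144, 452, 542, 722,992]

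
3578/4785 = 3578/4785 = 0.75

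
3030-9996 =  - 6966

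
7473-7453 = 20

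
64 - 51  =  13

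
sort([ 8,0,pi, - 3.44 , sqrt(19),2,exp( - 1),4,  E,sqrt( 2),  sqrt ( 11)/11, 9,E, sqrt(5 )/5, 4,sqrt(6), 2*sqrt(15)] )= [ - 3.44,0,sqrt( 11)/11, exp (-1), sqrt(5 )/5,sqrt( 2),2,sqrt( 6),  E, E,pi,4,4,sqrt(19),2*sqrt( 15 ),8 , 9 ] 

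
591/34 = 17+13/34 =17.38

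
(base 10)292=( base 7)565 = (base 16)124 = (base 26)b6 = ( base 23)CG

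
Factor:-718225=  - 5^2*28729^1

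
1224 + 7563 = 8787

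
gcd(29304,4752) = 792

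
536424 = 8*67053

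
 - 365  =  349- 714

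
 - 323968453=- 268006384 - 55962069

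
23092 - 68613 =  -  45521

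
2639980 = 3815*692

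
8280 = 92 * 90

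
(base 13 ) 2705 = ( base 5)134312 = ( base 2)1010111001110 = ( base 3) 21122202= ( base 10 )5582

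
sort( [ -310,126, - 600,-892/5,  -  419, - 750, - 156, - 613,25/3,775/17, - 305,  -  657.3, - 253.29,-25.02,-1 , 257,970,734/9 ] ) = [ - 750, - 657.3, - 613, - 600,-419, - 310, - 305, - 253.29, - 892/5,  -  156, - 25.02, - 1, 25/3,775/17,734/9,126,257, 970]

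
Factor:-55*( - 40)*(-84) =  - 2^5*3^1*5^2*7^1*11^1  =  - 184800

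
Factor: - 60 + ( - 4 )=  - 64  =  - 2^6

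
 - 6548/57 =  - 6548/57 = - 114.88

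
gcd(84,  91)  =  7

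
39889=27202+12687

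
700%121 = 95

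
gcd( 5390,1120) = 70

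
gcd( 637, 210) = 7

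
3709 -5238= - 1529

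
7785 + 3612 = 11397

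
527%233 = 61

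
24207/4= 6051 + 3/4 = 6051.75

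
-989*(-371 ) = 366919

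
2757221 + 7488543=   10245764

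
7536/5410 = 1+ 1063/2705 = 1.39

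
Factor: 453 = 3^1*151^1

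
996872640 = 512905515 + 483967125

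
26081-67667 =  - 41586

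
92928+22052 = 114980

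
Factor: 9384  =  2^3*3^1*17^1*23^1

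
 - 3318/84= - 79/2 = -39.50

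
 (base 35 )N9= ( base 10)814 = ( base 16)32E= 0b1100101110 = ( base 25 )17e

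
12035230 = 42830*281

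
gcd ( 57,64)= 1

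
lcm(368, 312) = 14352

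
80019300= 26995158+53024142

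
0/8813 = 0=0.00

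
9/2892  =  3/964 = 0.00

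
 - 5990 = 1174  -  7164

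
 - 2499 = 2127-4626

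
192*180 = 34560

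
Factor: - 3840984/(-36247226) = 1920492/18123613 = 2^2*3^2*7^1 *7621^1*18123613^( - 1)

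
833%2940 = 833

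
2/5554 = 1/2777=0.00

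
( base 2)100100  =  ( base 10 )36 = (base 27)19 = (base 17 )22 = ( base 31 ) 15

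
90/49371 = 30/16457 = 0.00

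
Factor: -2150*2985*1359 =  - 8721722250 = - 2^1*3^3*5^3*43^1*151^1*199^1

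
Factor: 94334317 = 7^1 * 11^1*41^1*29881^1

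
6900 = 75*92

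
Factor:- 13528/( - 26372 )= 2^1*89^1*347^ (-1)=   178/347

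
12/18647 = 12/18647 = 0.00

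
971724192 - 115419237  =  856304955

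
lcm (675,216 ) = 5400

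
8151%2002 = 143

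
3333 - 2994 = 339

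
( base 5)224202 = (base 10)8052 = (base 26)bni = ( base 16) 1f74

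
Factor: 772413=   3^1*73^1*3527^1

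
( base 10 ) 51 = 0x33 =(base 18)2F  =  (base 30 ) 1L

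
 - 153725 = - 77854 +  - 75871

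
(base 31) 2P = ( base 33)2L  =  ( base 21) 43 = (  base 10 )87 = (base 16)57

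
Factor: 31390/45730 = 3139/4573 = 17^( - 1 )*43^1*73^1*269^( - 1) 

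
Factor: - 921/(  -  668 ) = 2^( - 2 )*3^1*167^( - 1 )*307^1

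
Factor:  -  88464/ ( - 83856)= 1843/1747 = 19^1*97^1*1747^(-1)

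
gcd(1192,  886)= 2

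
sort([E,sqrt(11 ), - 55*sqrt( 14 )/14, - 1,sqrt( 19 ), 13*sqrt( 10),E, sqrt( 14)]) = [ - 55*sqrt( 14)/14, - 1,E,  E, sqrt(11 ),  sqrt( 14),sqrt (19 ), 13 * sqrt( 10) ] 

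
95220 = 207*460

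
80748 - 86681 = - 5933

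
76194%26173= 23848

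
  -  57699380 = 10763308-68462688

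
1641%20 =1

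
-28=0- 28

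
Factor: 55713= 3^1*7^2*379^1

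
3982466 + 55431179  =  59413645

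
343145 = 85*4037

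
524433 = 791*663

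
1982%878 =226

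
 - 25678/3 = -8560+ 2/3 = - 8559.33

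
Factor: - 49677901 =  - 7^1*13^1*545911^1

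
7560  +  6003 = 13563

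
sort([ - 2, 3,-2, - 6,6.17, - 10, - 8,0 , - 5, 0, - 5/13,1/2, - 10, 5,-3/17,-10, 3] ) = [ - 10, - 10, - 10, - 8,-6,-5,  -  2,  -  2,  -  5/13,-3/17,0, 0,1/2,3,3, 5,6.17 ]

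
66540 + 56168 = 122708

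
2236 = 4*559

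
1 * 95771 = 95771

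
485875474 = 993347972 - 507472498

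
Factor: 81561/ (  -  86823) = -31/33 = - 3^( - 1)*11^(-1)*31^1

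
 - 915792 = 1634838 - 2550630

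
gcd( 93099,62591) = 1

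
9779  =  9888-109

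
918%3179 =918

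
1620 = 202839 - 201219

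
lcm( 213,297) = 21087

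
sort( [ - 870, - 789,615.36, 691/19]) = [ - 870, - 789, 691/19,615.36 ] 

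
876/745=876/745 = 1.18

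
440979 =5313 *83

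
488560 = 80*6107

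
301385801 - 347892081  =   - 46506280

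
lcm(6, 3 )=6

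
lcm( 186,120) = 3720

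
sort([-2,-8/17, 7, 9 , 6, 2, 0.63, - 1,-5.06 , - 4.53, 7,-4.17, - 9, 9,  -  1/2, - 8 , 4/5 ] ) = [ - 9, - 8, - 5.06,-4.53,-4.17, - 2, - 1, - 1/2, - 8/17,0.63, 4/5 , 2 , 6,7,  7, 9, 9] 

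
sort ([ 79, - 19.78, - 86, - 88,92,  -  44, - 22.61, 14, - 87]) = [ - 88, - 87,  -  86,  -  44, - 22.61, - 19.78,  14,79, 92 ] 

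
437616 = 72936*6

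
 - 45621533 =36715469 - 82337002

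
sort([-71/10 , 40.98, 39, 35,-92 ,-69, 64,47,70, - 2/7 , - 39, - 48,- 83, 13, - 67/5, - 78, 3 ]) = [ - 92, - 83, - 78,-69,- 48,  -  39, - 67/5, - 71/10, - 2/7,3,13, 35,39 , 40.98, 47, 64,70 ]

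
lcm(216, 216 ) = 216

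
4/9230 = 2/4615  =  0.00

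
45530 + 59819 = 105349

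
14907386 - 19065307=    - 4157921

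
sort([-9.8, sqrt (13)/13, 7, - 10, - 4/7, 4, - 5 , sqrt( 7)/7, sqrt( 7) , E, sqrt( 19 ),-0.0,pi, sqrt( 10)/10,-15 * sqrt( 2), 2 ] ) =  [ - 15*sqrt(2), - 10, - 9.8,-5, - 4/7 , - 0.0, sqrt( 13)/13,  sqrt( 10)/10 , sqrt( 7) /7,2,sqrt( 7 ), E, pi,4, sqrt(19), 7] 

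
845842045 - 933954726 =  - 88112681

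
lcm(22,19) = 418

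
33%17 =16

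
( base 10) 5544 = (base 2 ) 1010110101000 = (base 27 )7g9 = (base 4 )1112220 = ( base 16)15a8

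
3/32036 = 3/32036 = 0.00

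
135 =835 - 700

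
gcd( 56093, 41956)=1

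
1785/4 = 1785/4 = 446.25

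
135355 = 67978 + 67377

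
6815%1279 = 420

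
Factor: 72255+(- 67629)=4626 = 2^1  *3^2*257^1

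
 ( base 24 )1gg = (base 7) 2563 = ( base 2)1111010000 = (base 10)976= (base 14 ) 4da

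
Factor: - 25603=-25603^1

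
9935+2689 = 12624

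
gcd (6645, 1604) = 1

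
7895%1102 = 181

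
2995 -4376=- 1381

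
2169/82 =2169/82 =26.45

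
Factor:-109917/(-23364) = 207/44 = 2^( - 2)*3^2*11^( - 1)*23^1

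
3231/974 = 3231/974 = 3.32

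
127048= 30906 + 96142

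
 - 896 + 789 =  - 107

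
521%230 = 61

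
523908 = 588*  891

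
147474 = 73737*2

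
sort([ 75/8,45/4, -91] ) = [ -91,75/8,  45/4] 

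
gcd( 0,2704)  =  2704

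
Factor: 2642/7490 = 5^(- 1)*7^( - 1)*107^( - 1 )*1321^1 =1321/3745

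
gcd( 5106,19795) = 37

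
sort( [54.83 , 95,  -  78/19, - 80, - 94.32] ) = [ - 94.32,-80, - 78/19, 54.83,95 ]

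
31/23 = 31/23 = 1.35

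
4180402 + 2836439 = 7016841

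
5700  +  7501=13201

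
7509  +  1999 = 9508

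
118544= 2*59272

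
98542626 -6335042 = 92207584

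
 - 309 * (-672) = 207648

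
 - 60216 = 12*(-5018) 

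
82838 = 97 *854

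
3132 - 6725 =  - 3593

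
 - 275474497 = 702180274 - 977654771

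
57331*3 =171993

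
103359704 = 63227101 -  - 40132603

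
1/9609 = 1/9609= 0.00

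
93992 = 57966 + 36026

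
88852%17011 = 3797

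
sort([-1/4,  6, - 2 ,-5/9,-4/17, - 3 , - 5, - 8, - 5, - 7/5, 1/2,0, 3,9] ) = [ - 8, - 5, - 5, - 3, - 2, - 7/5,-5/9, - 1/4, - 4/17, 0, 1/2,3, 6,9 ]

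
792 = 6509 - 5717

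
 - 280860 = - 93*3020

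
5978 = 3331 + 2647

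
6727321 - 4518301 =2209020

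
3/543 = 1/181 = 0.01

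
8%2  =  0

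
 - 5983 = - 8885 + 2902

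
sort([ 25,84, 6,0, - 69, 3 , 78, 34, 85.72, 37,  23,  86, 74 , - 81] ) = [ - 81, - 69,0, 3, 6, 23  ,  25, 34,  37,74,78, 84, 85.72,86]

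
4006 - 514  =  3492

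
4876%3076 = 1800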